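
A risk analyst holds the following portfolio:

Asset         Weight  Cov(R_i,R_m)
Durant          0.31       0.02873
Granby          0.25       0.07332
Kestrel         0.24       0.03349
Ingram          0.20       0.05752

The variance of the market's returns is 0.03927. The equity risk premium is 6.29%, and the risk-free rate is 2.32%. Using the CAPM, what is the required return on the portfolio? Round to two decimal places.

9.81%

β_Durant = 0.02873 / 0.03927 = 0.7316
β_Granby = 0.07332 / 0.03927 = 1.8671
β_Kestrel = 0.03349 / 0.03927 = 0.8528
β_Ingram = 0.05752 / 0.03927 = 1.4647
β_P = Σ w_i β_i = 0.31×0.7316 + 0.25×1.8671 + 0.24×0.8528 + 0.20×1.4647 = 1.1912
E(R_P) = R_f + β_P × MRP = 2.32% + 1.1912 × 6.29% = 9.81%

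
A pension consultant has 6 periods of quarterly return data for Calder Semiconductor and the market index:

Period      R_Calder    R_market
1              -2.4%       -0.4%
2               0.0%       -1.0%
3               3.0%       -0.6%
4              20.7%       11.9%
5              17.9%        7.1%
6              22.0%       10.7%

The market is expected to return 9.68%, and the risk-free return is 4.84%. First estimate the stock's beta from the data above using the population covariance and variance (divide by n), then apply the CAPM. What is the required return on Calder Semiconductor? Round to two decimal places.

13.58%

Mean R_i = (-2.4 + 0.0 + 3.0 + 20.7 + 17.9 + 22.0) / 6 = 10.2000%
Mean R_m = (-0.4 − 1.0 − 0.6 + 11.9 + 7.1 + 10.7) / 6 = 4.6167%
Σ(R_i − R̄_i)(R_m − R̄_m) = 325.4400  ⇒  Cov = 325.4400 / 6 = 54.2400
Σ(R_m − R̄_m)² = 180.1483  ⇒  Var(R_m) = 180.1483 / 6 = 30.0247
β = Cov / Var(R_m) = 54.2400 / 30.0247 = 1.8065
MRP = 9.68% − 4.84% = 4.84%
E(R) = R_f + β × MRP = 4.84% + 1.8065 × 4.84% = 13.58%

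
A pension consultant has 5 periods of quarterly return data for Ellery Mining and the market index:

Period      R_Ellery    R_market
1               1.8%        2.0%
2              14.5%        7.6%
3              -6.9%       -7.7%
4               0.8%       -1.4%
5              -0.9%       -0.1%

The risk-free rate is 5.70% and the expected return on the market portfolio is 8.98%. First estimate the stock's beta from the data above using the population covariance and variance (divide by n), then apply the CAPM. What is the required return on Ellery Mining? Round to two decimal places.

Mean R_i = (1.8 + 14.5 − 6.9 + 0.8 − 0.9) / 5 = 1.8600%
Mean R_m = (2.0 + 7.6 − 7.7 − 1.4 − 0.1) / 5 = 0.0800%
Σ(R_i − R̄_i)(R_m − R̄_m) = 165.1560  ⇒  Cov = 165.1560 / 5 = 33.0312
Σ(R_m − R̄_m)² = 122.9880  ⇒  Var(R_m) = 122.9880 / 5 = 24.5976
β = Cov / Var(R_m) = 33.0312 / 24.5976 = 1.3429
MRP = 8.98% − 5.70% = 3.28%
E(R) = R_f + β × MRP = 5.70% + 1.3429 × 3.28% = 10.10%

10.10%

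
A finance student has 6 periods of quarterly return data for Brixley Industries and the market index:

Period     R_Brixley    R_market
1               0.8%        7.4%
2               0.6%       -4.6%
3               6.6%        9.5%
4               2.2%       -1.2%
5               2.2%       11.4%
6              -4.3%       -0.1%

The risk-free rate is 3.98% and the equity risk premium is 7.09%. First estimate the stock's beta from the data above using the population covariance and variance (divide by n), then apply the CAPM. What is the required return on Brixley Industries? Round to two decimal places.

5.92%

Mean R_i = (0.8 + 0.6 + 6.6 + 2.2 + 2.2 − 4.3) / 6 = 1.3500%
Mean R_m = (7.4 − 4.6 + 9.5 − 1.2 + 11.4 − 0.1) / 6 = 3.7333%
Σ(R_i − R̄_i)(R_m − R̄_m) = 58.4900  ⇒  Cov = 58.4900 / 6 = 9.7483
Σ(R_m − R̄_m)² = 213.9533  ⇒  Var(R_m) = 213.9533 / 6 = 35.6589
β = Cov / Var(R_m) = 9.7483 / 35.6589 = 0.2734
E(R) = R_f + β × MRP = 3.98% + 0.2734 × 7.09% = 5.92%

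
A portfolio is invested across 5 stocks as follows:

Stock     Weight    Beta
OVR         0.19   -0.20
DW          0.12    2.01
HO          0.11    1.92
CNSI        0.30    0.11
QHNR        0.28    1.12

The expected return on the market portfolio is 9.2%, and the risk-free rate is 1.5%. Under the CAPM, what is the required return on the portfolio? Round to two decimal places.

7.36%

β_P = Σ w_i β_i = 0.19×-0.20 + 0.12×2.01 + 0.11×1.92 + 0.30×0.11 + 0.28×1.12 = 0.7610
MRP = 9.2% − 1.5% = 7.70%
E(R_P) = R_f + β_P × MRP = 1.5% + 0.7610 × 7.7% = 7.36%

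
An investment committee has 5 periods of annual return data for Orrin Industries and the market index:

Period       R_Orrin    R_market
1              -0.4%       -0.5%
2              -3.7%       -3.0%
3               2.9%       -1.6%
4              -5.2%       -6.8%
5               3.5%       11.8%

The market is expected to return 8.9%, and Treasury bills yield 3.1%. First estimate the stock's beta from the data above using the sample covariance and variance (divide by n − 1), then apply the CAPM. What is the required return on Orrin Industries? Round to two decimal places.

Mean R_i = (-0.4 − 3.7 + 2.9 − 5.2 + 3.5) / 5 = -0.5800%
Mean R_m = (-0.5 − 3.0 − 1.6 − 6.8 + 11.8) / 5 = -0.0200%
Σ(R_i − R̄_i)(R_m − R̄_m) = 83.2620  ⇒  Cov = 83.2620 / 4 = 20.8155
Σ(R_m − R̄_m)² = 197.2880  ⇒  Var(R_m) = 197.2880 / 4 = 49.3220
β = Cov / Var(R_m) = 20.8155 / 49.3220 = 0.4220
MRP = 8.9% − 3.1% = 5.80%
E(R) = R_f + β × MRP = 3.1% + 0.4220 × 5.8% = 5.55%

5.55%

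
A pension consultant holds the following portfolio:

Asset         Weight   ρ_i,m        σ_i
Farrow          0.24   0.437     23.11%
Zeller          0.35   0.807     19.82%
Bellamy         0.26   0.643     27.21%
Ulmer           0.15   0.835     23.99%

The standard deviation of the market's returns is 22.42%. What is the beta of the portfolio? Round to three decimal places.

β_Farrow = 0.437 × 23.11% / 22.42% = 0.4504
β_Zeller = 0.807 × 19.82% / 22.42% = 0.7134
β_Bellamy = 0.643 × 27.21% / 22.42% = 0.7804
β_Ulmer = 0.835 × 23.99% / 22.42% = 0.8935
β_P = Σ w_i β_i = 0.24×0.4504 + 0.35×0.7134 + 0.26×0.7804 + 0.15×0.8935 = 0.6947

0.695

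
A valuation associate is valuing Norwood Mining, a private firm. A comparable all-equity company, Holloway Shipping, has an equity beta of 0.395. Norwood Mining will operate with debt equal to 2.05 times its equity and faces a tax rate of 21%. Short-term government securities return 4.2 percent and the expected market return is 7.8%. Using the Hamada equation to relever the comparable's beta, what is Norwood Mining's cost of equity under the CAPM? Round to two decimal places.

β_L = β_U × [1 + (1 − t)(D/E)] = 0.395 × [1 + (1 − 0.21) × 2.05]
    = 0.395 × [1 + 0.79 × 2.05] = 0.395 × 2.6195 = 1.0347
MRP = 7.8% − 4.2% = 3.60%
E(R) = R_f + β_L × MRP = 4.2% + 1.0347 × 3.6% = 7.92%

7.92%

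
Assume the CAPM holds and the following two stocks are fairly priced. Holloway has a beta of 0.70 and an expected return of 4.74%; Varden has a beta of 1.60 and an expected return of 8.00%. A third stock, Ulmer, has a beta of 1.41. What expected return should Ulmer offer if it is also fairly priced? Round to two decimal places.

MRP (SML slope) = (8.00% − 4.74%) / (1.60 − 0.70) = 3.26% / 0.90 = 3.6222%
R_f (intercept) = 4.74% − 0.70 × 3.6222% = 2.2045%
E(R_Ulmer) = R_f + β × MRP = 2.2045% + 1.41 × 3.6222% = 7.31%

7.31%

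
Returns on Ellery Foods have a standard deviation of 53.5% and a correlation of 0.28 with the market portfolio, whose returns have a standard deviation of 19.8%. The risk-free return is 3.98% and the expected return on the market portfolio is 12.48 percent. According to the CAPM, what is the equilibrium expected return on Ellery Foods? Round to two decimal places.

β = ρ × σ_i / σ_m = 0.28 × 53.5% / 19.8% = 0.7566
MRP = 12.48% − 3.98% = 8.50%
E(R) = 3.98% + 0.7566 × 8.50% = 10.41%

10.41%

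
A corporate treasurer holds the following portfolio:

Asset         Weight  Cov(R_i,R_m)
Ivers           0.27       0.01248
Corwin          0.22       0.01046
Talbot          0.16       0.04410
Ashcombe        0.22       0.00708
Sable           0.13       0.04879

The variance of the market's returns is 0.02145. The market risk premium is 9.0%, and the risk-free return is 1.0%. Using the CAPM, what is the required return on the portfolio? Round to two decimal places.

9.65%

β_Ivers = 0.01248 / 0.02145 = 0.5818
β_Corwin = 0.01046 / 0.02145 = 0.4876
β_Talbot = 0.04410 / 0.02145 = 2.0559
β_Ashcombe = 0.00708 / 0.02145 = 0.3301
β_Sable = 0.04879 / 0.02145 = 2.2746
β_P = Σ w_i β_i = 0.27×0.5818 + 0.22×0.4876 + 0.16×2.0559 + 0.22×0.3301 + 0.13×2.2746 = 0.9616
E(R_P) = R_f + β_P × MRP = 1.0% + 0.9616 × 9.0% = 9.65%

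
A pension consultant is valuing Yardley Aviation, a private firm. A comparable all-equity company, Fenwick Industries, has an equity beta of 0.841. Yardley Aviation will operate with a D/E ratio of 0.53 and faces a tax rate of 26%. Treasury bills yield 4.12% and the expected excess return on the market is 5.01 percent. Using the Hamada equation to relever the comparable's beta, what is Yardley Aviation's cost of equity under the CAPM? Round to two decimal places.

β_L = β_U × [1 + (1 − t)(D/E)] = 0.841 × [1 + (1 − 0.26) × 0.53]
    = 0.841 × [1 + 0.74 × 0.53] = 0.841 × 1.3922 = 1.1708
E(R) = R_f + β_L × MRP = 4.12% + 1.1708 × 5.01% = 9.99%

9.99%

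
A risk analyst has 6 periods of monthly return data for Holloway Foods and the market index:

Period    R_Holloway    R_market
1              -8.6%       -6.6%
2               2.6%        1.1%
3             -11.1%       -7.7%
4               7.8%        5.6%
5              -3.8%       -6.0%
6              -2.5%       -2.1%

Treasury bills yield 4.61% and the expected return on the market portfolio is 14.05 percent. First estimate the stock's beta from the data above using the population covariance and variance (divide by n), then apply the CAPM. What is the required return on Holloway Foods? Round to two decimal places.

16.94%

Mean R_i = (-8.6 + 2.6 − 11.1 + 7.8 − 3.8 − 2.5) / 6 = -2.6000%
Mean R_m = (-6.6 + 1.1 − 7.7 + 5.6 − 6.0 − 2.1) / 6 = -2.6167%
Σ(R_i − R̄_i)(R_m − R̄_m) = 176.0000  ⇒  Cov = 176.0000 / 6 = 29.3333
Σ(R_m − R̄_m)² = 134.7483  ⇒  Var(R_m) = 134.7483 / 6 = 22.4581
β = Cov / Var(R_m) = 29.3333 / 22.4581 = 1.3061
MRP = 14.05% − 4.61% = 9.44%
E(R) = R_f + β × MRP = 4.61% + 1.3061 × 9.44% = 16.94%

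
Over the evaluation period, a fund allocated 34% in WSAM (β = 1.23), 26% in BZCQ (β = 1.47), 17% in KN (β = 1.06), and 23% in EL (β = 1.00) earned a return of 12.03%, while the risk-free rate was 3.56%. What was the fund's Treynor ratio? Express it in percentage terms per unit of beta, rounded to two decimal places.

β_P = 0.34×1.23 + 0.26×1.47 + 0.17×1.06 + 0.23×1.00 = 1.2106
Treynor = (R_P − R_f) / β_P = (12.03% − 3.56%) / 1.2106 = 8.47% / 1.2106 = 7.00%

7.00%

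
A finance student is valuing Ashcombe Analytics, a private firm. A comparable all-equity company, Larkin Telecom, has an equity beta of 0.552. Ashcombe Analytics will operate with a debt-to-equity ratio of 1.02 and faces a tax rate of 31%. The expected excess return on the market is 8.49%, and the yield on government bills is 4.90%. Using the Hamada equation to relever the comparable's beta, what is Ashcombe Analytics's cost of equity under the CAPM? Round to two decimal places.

12.88%

β_L = β_U × [1 + (1 − t)(D/E)] = 0.552 × [1 + (1 − 0.31) × 1.02]
    = 0.552 × [1 + 0.69 × 1.02] = 0.552 × 1.7038 = 0.9405
E(R) = R_f + β_L × MRP = 4.90% + 0.9405 × 8.49% = 12.88%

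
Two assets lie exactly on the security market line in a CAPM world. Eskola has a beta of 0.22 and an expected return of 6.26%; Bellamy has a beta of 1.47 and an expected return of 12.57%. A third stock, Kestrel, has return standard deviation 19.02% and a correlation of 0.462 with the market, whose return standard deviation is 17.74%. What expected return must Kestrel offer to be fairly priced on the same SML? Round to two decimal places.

7.65%

MRP = (12.57% − 6.26%) / (1.47 − 0.22) = 5.0480%
R_f = 6.26% − 0.22 × 5.0480% = 5.1494%
β_Kestrel = ρ·σ_i/σ_m = 0.462 × 19.02 / 17.74 = 0.4953
E(R_Kestrel) = R_f + β × MRP = 5.1494% + 0.4953 × 5.0480% = 7.65%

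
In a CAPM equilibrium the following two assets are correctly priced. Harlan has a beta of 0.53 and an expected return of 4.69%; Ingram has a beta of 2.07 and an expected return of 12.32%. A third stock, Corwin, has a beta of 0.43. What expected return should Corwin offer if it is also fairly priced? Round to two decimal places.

MRP (SML slope) = (12.32% − 4.69%) / (2.07 − 0.53) = 7.63% / 1.54 = 4.9545%
R_f (intercept) = 4.69% − 0.53 × 4.9545% = 2.0641%
E(R_Corwin) = R_f + β × MRP = 2.0641% + 0.43 × 4.9545% = 4.19%

4.19%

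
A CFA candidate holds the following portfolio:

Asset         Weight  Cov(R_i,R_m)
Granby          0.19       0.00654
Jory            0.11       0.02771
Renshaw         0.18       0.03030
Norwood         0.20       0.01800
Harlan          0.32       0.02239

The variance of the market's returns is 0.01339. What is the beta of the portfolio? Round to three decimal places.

β_Granby = 0.00654 / 0.01339 = 0.4884
β_Jory = 0.02771 / 0.01339 = 2.0695
β_Renshaw = 0.03030 / 0.01339 = 2.2629
β_Norwood = 0.01800 / 0.01339 = 1.3443
β_Harlan = 0.02239 / 0.01339 = 1.6721
β_P = Σ w_i β_i = 0.19×0.4884 + 0.11×2.0695 + 0.18×2.2629 + 0.20×1.3443 + 0.32×1.6721 = 1.5317

1.532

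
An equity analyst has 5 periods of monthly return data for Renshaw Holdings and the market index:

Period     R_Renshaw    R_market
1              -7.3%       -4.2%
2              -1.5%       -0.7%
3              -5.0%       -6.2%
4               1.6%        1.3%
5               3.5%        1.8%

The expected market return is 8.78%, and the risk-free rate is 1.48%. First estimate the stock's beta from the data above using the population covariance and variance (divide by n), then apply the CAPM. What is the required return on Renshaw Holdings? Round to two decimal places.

Mean R_i = (-7.3 − 1.5 − 5.0 + 1.6 + 3.5) / 5 = -1.7400%
Mean R_m = (-4.2 − 0.7 − 6.2 + 1.3 + 1.8) / 5 = -1.6000%
Σ(R_i − R̄_i)(R_m − R̄_m) = 57.1700  ⇒  Cov = 57.1700 / 5 = 11.4340
Σ(R_m − R̄_m)² = 48.7000  ⇒  Var(R_m) = 48.7000 / 5 = 9.7400
β = Cov / Var(R_m) = 11.4340 / 9.7400 = 1.1739
MRP = 8.78% − 1.48% = 7.30%
E(R) = R_f + β × MRP = 1.48% + 1.1739 × 7.30% = 10.05%

10.05%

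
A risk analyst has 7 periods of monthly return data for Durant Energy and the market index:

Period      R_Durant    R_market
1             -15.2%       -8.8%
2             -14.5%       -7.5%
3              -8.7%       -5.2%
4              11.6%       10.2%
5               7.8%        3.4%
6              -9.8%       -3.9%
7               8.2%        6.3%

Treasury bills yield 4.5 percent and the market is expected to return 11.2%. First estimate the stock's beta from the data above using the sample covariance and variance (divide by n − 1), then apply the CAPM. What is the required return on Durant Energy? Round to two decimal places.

Mean R_i = (-15.2 − 14.5 − 8.7 + 11.6 + 7.8 − 9.8 + 8.2) / 7 = -2.9429%
Mean R_m = (-8.8 − 7.5 − 5.2 + 10.2 + 3.4 − 3.9 + 6.3) / 7 = -0.7857%
Σ(R_i − R̄_i)(R_m − R̄_m) = 506.2843  ⇒  Cov = 506.2843 / 6 = 84.3807
Σ(R_m − R̄_m)² = 326.9086  ⇒  Var(R_m) = 326.9086 / 6 = 54.4848
β = Cov / Var(R_m) = 84.3807 / 54.4848 = 1.5487
MRP = 11.2% − 4.5% = 6.70%
E(R) = R_f + β × MRP = 4.5% + 1.5487 × 6.7% = 14.88%

14.88%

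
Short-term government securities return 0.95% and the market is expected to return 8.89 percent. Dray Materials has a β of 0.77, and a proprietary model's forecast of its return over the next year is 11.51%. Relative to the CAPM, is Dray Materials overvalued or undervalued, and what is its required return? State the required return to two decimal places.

MRP = 8.89% − 0.95% = 7.94%
Required return = R_f + β·MRP = 0.95% + 0.77 × 7.94% = 7.06%
Forecast 11.51% > required 7.06% → the stock plots above the SML → undervalued.

Undervalued; required return 7.06%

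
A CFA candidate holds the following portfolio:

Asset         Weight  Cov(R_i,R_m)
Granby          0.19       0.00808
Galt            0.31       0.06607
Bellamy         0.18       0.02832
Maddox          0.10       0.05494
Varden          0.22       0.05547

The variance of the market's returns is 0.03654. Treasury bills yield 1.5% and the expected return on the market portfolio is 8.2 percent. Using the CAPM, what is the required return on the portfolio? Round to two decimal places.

9.72%

β_Granby = 0.00808 / 0.03654 = 0.2211
β_Galt = 0.06607 / 0.03654 = 1.8082
β_Bellamy = 0.02832 / 0.03654 = 0.7750
β_Maddox = 0.05494 / 0.03654 = 1.5036
β_Varden = 0.05547 / 0.03654 = 1.5181
β_P = Σ w_i β_i = 0.19×0.2211 + 0.31×1.8082 + 0.18×0.7750 + 0.10×1.5036 + 0.22×1.5181 = 1.2264
MRP = 8.2% − 1.5% = 6.70%
E(R_P) = R_f + β_P × MRP = 1.5% + 1.2264 × 6.7% = 9.72%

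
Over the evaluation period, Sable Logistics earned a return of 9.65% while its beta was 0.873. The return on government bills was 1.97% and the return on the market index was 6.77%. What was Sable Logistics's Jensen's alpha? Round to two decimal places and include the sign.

+3.49%

Market excess return = 6.77% − 1.97% = 4.80%
CAPM benchmark = R_f + β(R_m − R_f) = 1.97% + 0.873 × 4.80% = 6.16040%
α = actual − benchmark = 9.65% − 6.16040% = +3.49%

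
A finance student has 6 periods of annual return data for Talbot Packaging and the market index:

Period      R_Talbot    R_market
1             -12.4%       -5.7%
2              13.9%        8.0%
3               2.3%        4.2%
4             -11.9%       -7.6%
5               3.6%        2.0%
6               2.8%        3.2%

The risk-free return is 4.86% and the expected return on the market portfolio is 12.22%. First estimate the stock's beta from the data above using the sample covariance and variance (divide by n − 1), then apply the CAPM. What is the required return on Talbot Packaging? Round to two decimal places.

16.88%

Mean R_i = (-12.4 + 13.9 + 2.3 − 11.9 + 3.6 + 2.8) / 6 = -0.2833%
Mean R_m = (-5.7 + 8.0 + 4.2 − 7.6 + 2.0 + 3.2) / 6 = 0.6833%
Σ(R_i − R̄_i)(R_m − R̄_m) = 299.3017  ⇒  Cov = 299.3017 / 5 = 59.8603
Σ(R_m − R̄_m)² = 183.3283  ⇒  Var(R_m) = 183.3283 / 5 = 36.6657
β = Cov / Var(R_m) = 59.8603 / 36.6657 = 1.6326
MRP = 12.22% − 4.86% = 7.36%
E(R) = R_f + β × MRP = 4.86% + 1.6326 × 7.36% = 16.88%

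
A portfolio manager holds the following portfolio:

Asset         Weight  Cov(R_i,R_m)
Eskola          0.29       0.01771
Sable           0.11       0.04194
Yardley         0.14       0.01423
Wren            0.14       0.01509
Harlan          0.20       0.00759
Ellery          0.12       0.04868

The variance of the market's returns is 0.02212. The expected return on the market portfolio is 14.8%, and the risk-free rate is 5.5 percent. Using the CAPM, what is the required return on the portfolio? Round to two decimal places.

14.42%

β_Eskola = 0.01771 / 0.02212 = 0.8006
β_Sable = 0.04194 / 0.02212 = 1.8960
β_Yardley = 0.01423 / 0.02212 = 0.6433
β_Wren = 0.01509 / 0.02212 = 0.6822
β_Harlan = 0.00759 / 0.02212 = 0.3431
β_Ellery = 0.04868 / 0.02212 = 2.2007
β_P = Σ w_i β_i = 0.29×0.8006 + 0.11×1.8960 + 0.14×0.6433 + 0.14×0.6822 + 0.20×0.3431 + 0.12×2.2007 = 0.9590
MRP = 14.8% − 5.5% = 9.30%
E(R_P) = R_f + β_P × MRP = 5.5% + 0.9590 × 9.3% = 14.42%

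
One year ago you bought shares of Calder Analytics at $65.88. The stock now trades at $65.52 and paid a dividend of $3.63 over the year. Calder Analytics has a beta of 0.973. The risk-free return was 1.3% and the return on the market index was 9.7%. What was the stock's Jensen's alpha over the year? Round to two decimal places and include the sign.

-4.51%

Realised HPR = (P1 + D1 − P0) / P0 = (65.52 + 3.63 − 65.88) / 65.88 = 3.27 / 65.88 = 4.9636%
MRP = 9.7% − 1.3% = 8.40%
CAPM required = R_f + β·MRP = 1.3% + 0.973 × 8.4% = 9.4732%
α = realised − required = 4.9636% − 9.4732% = -4.51%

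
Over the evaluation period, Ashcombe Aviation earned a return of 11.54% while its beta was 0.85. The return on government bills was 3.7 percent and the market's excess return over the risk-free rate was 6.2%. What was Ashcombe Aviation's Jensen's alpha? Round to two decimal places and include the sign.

+2.57%

CAPM benchmark = R_f + β(R_m − R_f) = 3.7% + 0.85 × 6.2% = 8.9700%
α = actual − benchmark = 11.54% − 8.9700% = +2.57%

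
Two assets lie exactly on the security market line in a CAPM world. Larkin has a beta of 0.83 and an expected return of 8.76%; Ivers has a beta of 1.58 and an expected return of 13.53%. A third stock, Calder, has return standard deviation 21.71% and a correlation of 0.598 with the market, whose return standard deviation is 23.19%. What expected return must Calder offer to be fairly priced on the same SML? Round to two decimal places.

MRP = (13.53% − 8.76%) / (1.58 − 0.83) = 6.3600%
R_f = 8.76% − 0.83 × 6.3600% = 3.4812%
β_Calder = ρ·σ_i/σ_m = 0.598 × 21.71 / 23.19 = 0.5598
E(R_Calder) = R_f + β × MRP = 3.4812% + 0.5598 × 6.3600% = 7.04%

7.04%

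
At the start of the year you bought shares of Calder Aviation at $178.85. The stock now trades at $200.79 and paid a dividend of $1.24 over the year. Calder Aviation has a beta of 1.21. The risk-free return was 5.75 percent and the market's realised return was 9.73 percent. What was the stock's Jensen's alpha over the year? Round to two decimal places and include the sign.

Realised HPR = (P1 + D1 − P0) / P0 = (200.79 + 1.24 − 178.85) / 178.85 = 23.18 / 178.85 = 12.9606%
MRP = 9.73% − 5.75% = 3.98%
CAPM required = R_f + β·MRP = 5.75% + 1.21 × 3.98% = 10.5658%
α = realised − required = 12.9606% − 10.5658% = +2.39%

+2.39%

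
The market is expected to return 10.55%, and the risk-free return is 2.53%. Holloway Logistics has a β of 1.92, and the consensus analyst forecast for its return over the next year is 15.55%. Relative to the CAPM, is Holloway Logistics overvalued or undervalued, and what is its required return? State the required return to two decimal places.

Overvalued; required return 17.93%

MRP = 10.55% − 2.53% = 8.02%
Required return = R_f + β·MRP = 2.53% + 1.92 × 8.02% = 17.93%
Forecast 15.55% < required 17.93% → the stock plots below the SML → overvalued.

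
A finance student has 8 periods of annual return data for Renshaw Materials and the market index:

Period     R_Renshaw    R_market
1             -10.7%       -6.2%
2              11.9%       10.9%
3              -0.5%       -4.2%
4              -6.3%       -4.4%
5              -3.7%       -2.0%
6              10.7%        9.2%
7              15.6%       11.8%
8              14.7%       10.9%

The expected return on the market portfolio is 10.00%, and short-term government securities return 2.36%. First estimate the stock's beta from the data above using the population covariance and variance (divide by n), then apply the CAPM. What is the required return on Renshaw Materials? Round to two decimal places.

Mean R_i = (-10.7 + 11.9 − 0.5 − 6.3 − 3.7 + 10.7 + 15.6 + 14.7) / 8 = 3.9625%
Mean R_m = (-6.2 + 10.9 − 4.2 − 4.4 − 2.0 + 9.2 + 11.8 + 10.9) / 8 = 3.2500%
Σ(R_i − R̄_i)(R_m − R̄_m) = 572.9950  ⇒  Cov = 572.9950 / 8 = 71.6244
Σ(R_m − R̄_m)² = 456.4400  ⇒  Var(R_m) = 456.4400 / 8 = 57.0550
β = Cov / Var(R_m) = 71.6244 / 57.0550 = 1.2554
MRP = 10.00% − 2.36% = 7.64%
E(R) = R_f + β × MRP = 2.36% + 1.2554 × 7.64% = 11.95%

11.95%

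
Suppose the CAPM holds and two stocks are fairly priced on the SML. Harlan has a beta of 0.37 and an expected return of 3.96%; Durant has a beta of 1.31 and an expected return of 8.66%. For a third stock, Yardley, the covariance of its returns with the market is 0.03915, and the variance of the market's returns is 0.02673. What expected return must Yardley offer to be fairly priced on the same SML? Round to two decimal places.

MRP = (8.66% − 3.96%) / (1.31 − 0.37) = 5.0000%
R_f = 3.96% − 0.37 × 5.0000% = 2.1100%
β_Yardley = Cov / Var(R_m) = 0.03915 / 0.02673 = 1.4646
E(R_Yardley) = R_f + β × MRP = 2.1100% + 1.4646 × 5.0000% = 9.43%

9.43%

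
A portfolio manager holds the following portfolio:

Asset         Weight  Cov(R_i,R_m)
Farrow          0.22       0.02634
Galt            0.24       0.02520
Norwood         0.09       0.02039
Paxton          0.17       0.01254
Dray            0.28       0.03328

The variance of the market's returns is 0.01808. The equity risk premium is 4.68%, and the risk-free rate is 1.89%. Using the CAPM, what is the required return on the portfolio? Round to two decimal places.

β_Farrow = 0.02634 / 0.01808 = 1.4569
β_Galt = 0.02520 / 0.01808 = 1.3938
β_Norwood = 0.02039 / 0.01808 = 1.1278
β_Paxton = 0.01254 / 0.01808 = 0.6936
β_Dray = 0.03328 / 0.01808 = 1.8407
β_P = Σ w_i β_i = 0.22×1.4569 + 0.24×1.3938 + 0.09×1.1278 + 0.17×0.6936 + 0.28×1.8407 = 1.3898
E(R_P) = R_f + β_P × MRP = 1.89% + 1.3898 × 4.68% = 8.39%

8.39%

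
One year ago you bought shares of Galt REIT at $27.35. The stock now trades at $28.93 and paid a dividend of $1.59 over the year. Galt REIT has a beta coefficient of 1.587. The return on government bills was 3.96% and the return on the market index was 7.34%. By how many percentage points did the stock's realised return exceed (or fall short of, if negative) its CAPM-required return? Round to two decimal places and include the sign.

+2.27%

Realised HPR = (P1 + D1 − P0) / P0 = (28.93 + 1.59 − 27.35) / 27.35 = 3.17 / 27.35 = 11.5905%
MRP = 7.34% − 3.96% = 3.38%
CAPM required = R_f + β·MRP = 3.96% + 1.587 × 3.38% = 9.32406%
α = realised − required = 11.5905% − 9.32406% = +2.27%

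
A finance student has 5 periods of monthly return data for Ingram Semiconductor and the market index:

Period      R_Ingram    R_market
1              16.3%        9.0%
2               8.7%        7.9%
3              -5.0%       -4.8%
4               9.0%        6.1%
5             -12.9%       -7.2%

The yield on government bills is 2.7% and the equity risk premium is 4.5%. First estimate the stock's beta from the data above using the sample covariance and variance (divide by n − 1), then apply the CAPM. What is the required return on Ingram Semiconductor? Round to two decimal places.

9.54%

Mean R_i = (16.3 + 8.7 − 5.0 + 9.0 − 12.9) / 5 = 3.2200%
Mean R_m = (9.0 + 7.9 − 4.8 + 6.1 − 7.2) / 5 = 2.2000%
Σ(R_i − R̄_i)(R_m − R̄_m) = 351.7900  ⇒  Cov = 351.7900 / 4 = 87.9475
Σ(R_m − R̄_m)² = 231.3000  ⇒  Var(R_m) = 231.3000 / 4 = 57.8250
β = Cov / Var(R_m) = 87.9475 / 57.8250 = 1.5209
E(R) = R_f + β × MRP = 2.7% + 1.5209 × 4.5% = 9.54%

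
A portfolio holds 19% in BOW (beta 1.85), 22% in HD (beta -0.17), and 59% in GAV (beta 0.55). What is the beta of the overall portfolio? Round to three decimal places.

0.639

β_P = Σ w_i β_i = 0.19×1.85 + 0.22×-0.17 + 0.59×0.55 = 0.6386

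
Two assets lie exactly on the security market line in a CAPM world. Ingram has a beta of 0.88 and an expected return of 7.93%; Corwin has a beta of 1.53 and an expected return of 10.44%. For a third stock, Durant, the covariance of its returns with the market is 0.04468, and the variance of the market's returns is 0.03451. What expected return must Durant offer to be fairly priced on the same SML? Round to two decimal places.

9.53%

MRP = (10.44% − 7.93%) / (1.53 − 0.88) = 3.8615%
R_f = 7.93% − 0.88 × 3.8615% = 4.5319%
β_Durant = Cov / Var(R_m) = 0.04468 / 0.03451 = 1.2947
E(R_Durant) = R_f + β × MRP = 4.5319% + 1.2947 × 3.8615% = 9.53%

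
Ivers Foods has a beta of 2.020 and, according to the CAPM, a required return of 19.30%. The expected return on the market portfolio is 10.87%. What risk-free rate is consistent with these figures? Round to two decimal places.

E(R) = R_f + β(E(R_m) − R_f) = R_f(1 − β) + β·E(R_m)
19.30% = R_f × (1 − 2.020) + 2.020 × 10.87%
19.30% = R_f × -1.020 + 21.95740%
R_f = (19.30% − 21.95740%) / -1.020 = 2.61%

2.61%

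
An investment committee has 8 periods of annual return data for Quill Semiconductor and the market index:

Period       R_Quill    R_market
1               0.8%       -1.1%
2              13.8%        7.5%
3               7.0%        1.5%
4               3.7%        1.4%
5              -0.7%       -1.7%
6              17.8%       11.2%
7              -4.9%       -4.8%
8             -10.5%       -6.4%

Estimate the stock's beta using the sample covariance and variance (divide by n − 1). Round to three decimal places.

Mean R_i = (0.8 + 13.8 + 7.0 + 3.7 − 0.7 + 17.8 − 4.9 − 10.5) / 8 = 3.3750%
Mean R_m = (-1.1 + 7.5 + 1.5 + 1.4 − 1.7 + 11.2 − 4.8 − 6.4) / 8 = 0.9500%
Σ(R_i − R̄_i)(R_m − R̄_m) = 383.9200  ⇒  Cov = 383.9200 / 7 = 54.8457
Σ(R_m − R̄_m)² = 246.7800  ⇒  Var(R_m) = 246.7800 / 7 = 35.2543
β = Cov / Var(R_m) = 54.8457 / 35.2543 = 1.5557

1.556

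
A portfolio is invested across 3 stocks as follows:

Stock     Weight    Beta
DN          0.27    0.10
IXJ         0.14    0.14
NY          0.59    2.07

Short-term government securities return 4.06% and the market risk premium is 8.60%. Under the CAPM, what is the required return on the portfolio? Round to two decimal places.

14.96%

β_P = Σ w_i β_i = 0.27×0.10 + 0.14×0.14 + 0.59×2.07 = 1.2679
E(R_P) = R_f + β_P × MRP = 4.06% + 1.2679 × 8.60% = 14.96%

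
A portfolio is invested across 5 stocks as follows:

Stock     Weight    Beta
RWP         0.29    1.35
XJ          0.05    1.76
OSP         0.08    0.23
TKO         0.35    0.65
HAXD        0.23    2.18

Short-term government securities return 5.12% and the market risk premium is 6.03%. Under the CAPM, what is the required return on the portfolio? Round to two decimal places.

β_P = Σ w_i β_i = 0.29×1.35 + 0.05×1.76 + 0.08×0.23 + 0.35×0.65 + 0.23×2.18 = 1.2268
E(R_P) = R_f + β_P × MRP = 5.12% + 1.2268 × 6.03% = 12.52%

12.52%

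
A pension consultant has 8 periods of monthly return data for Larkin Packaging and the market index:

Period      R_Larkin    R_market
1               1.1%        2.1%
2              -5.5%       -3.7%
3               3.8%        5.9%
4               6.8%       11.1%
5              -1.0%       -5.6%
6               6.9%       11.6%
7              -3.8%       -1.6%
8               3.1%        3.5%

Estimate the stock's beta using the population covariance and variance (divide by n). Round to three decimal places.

0.657

Mean R_i = (1.1 − 5.5 + 3.8 + 6.8 − 1.0 + 6.9 − 3.8 + 3.1) / 8 = 1.4250%
Mean R_m = (2.1 − 3.7 + 5.9 + 11.1 − 5.6 + 11.6 − 1.6 + 3.5) / 8 = 2.9125%
Σ(R_i − R̄_i)(R_m − R̄_m) = 189.9275  ⇒  Cov = 189.9275 / 8 = 23.7409
Σ(R_m − R̄_m)² = 288.9888  ⇒  Var(R_m) = 288.9888 / 8 = 36.1236
β = Cov / Var(R_m) = 23.7409 / 36.1236 = 0.6572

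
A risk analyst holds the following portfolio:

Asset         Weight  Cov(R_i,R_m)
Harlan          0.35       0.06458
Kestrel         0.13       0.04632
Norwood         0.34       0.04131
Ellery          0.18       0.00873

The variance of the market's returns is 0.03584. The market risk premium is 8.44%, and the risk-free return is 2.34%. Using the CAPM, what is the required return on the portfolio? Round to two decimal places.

12.76%

β_Harlan = 0.06458 / 0.03584 = 1.8019
β_Kestrel = 0.04632 / 0.03584 = 1.2924
β_Norwood = 0.04131 / 0.03584 = 1.1526
β_Ellery = 0.00873 / 0.03584 = 0.2436
β_P = Σ w_i β_i = 0.35×1.8019 + 0.13×1.2924 + 0.34×1.1526 + 0.18×0.2436 = 1.2344
E(R_P) = R_f + β_P × MRP = 2.34% + 1.2344 × 8.44% = 12.76%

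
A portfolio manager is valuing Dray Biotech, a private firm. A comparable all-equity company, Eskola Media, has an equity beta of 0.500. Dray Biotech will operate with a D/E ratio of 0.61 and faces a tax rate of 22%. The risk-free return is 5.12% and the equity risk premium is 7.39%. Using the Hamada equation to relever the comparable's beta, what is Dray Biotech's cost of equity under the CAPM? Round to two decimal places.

10.57%

β_L = β_U × [1 + (1 − t)(D/E)] = 0.500 × [1 + (1 − 0.22) × 0.61]
    = 0.500 × [1 + 0.78 × 0.61] = 0.500 × 1.4758 = 0.7379
E(R) = R_f + β_L × MRP = 5.12% + 0.7379 × 7.39% = 10.57%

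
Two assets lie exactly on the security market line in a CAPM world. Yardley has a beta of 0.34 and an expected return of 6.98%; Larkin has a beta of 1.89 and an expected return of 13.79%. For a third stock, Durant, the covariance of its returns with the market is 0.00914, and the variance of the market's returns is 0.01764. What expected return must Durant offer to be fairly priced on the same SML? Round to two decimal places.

7.76%

MRP = (13.79% − 6.98%) / (1.89 − 0.34) = 4.3935%
R_f = 6.98% − 0.34 × 4.3935% = 5.4862%
β_Durant = Cov / Var(R_m) = 0.00914 / 0.01764 = 0.5181
E(R_Durant) = R_f + β × MRP = 5.4862% + 0.5181 × 4.3935% = 7.76%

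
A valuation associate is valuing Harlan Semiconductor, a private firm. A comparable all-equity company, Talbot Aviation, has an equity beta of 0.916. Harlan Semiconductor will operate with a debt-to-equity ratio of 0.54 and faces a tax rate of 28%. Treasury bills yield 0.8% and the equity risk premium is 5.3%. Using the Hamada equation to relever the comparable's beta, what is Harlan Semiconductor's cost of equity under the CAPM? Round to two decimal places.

β_L = β_U × [1 + (1 − t)(D/E)] = 0.916 × [1 + (1 − 0.28) × 0.54]
    = 0.916 × [1 + 0.72 × 0.54] = 0.916 × 1.3888 = 1.2721
E(R) = R_f + β_L × MRP = 0.8% + 1.2721 × 5.3% = 7.54%

7.54%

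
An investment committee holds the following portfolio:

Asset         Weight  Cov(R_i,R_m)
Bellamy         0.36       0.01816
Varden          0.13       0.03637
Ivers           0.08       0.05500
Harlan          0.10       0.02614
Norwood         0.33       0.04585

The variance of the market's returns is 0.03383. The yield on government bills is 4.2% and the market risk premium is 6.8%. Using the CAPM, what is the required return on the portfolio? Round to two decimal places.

10.92%

β_Bellamy = 0.01816 / 0.03383 = 0.5368
β_Varden = 0.03637 / 0.03383 = 1.0751
β_Ivers = 0.05500 / 0.03383 = 1.6258
β_Harlan = 0.02614 / 0.03383 = 0.7727
β_Norwood = 0.04585 / 0.03383 = 1.3553
β_P = Σ w_i β_i = 0.36×0.5368 + 0.13×1.0751 + 0.08×1.6258 + 0.10×0.7727 + 0.33×1.3553 = 0.9876
E(R_P) = R_f + β_P × MRP = 4.2% + 0.9876 × 6.8% = 10.92%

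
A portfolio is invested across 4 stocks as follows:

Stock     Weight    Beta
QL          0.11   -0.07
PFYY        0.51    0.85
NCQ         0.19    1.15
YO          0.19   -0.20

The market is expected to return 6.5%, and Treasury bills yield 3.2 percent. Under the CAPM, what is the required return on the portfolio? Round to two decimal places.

β_P = Σ w_i β_i = 0.11×-0.07 + 0.51×0.85 + 0.19×1.15 + 0.19×-0.20 = 0.6063
MRP = 6.5% − 3.2% = 3.30%
E(R_P) = R_f + β_P × MRP = 3.2% + 0.6063 × 3.3% = 5.20%

5.20%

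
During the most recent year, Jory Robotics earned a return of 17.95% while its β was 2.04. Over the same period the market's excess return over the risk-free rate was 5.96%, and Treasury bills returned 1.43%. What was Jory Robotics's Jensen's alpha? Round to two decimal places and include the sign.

+4.36%

CAPM benchmark = R_f + β(R_m − R_f) = 1.43% + 2.04 × 5.96% = 13.5884%
α = actual − benchmark = 17.95% − 13.5884% = +4.36%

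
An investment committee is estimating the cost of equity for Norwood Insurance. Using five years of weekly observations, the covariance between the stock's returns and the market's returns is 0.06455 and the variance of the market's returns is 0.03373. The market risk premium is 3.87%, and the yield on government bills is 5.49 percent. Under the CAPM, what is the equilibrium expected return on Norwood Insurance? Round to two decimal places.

12.90%

β = Cov(R_i, R_m) / Var(R_m) = 0.06455 / 0.03373 = 1.9137
E(R) = R_f + β × MRP = 5.49% + 1.9137 × 3.87% = 12.90%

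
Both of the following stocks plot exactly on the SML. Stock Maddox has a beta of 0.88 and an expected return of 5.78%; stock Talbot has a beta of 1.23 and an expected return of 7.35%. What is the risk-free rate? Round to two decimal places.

1.83%

Both satisfy E(R) = R_f + β·MRP, so the slope of the SML is
MRP = (7.35% − 5.78%) / (1.23 − 0.88) = 1.57% / 0.35 = 4.4857%
R_f = E(R_Maddox) − β_Maddox·MRP = 5.78% − 0.88 × 4.4857% = 1.8326%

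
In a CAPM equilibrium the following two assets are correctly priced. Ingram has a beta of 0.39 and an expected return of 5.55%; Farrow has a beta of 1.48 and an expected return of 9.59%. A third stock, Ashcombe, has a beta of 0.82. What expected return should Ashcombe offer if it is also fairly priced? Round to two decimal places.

7.14%

MRP (SML slope) = (9.59% − 5.55%) / (1.48 − 0.39) = 4.04% / 1.09 = 3.7064%
R_f (intercept) = 5.55% − 0.39 × 3.7064% = 4.1045%
E(R_Ashcombe) = R_f + β × MRP = 4.1045% + 0.82 × 3.7064% = 7.14%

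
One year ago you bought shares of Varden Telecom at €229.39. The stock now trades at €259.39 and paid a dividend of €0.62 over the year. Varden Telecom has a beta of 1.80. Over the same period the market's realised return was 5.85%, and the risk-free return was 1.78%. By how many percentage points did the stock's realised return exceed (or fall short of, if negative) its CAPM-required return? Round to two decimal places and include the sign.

+4.24%

Realised HPR = (P1 + D1 − P0) / P0 = (259.39 + 0.62 − 229.39) / 229.39 = 30.62 / 229.39 = 13.3484%
MRP = 5.85% − 1.78% = 4.07%
CAPM required = R_f + β·MRP = 1.78% + 1.80 × 4.07% = 9.1060%
α = realised − required = 13.3484% − 9.1060% = +4.24%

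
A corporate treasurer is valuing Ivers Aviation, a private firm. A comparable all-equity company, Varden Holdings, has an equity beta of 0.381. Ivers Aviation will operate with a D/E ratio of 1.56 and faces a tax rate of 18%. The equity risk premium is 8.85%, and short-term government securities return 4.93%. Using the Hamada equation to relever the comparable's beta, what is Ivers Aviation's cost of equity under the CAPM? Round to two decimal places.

12.62%

β_L = β_U × [1 + (1 − t)(D/E)] = 0.381 × [1 + (1 − 0.18) × 1.56]
    = 0.381 × [1 + 0.82 × 1.56] = 0.381 × 2.2792 = 0.8684
E(R) = R_f + β_L × MRP = 4.93% + 0.8684 × 8.85% = 12.62%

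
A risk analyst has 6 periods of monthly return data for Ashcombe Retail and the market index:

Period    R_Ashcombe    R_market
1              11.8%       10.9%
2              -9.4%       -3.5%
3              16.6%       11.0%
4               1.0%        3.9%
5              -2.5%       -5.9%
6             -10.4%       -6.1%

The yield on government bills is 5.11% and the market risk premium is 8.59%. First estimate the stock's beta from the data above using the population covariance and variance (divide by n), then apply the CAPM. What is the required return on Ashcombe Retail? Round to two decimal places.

16.17%

Mean R_i = (11.8 − 9.4 + 16.6 + 1.0 − 2.5 − 10.4) / 6 = 1.1833%
Mean R_m = (10.9 − 3.5 + 11.0 + 3.9 − 5.9 − 6.1) / 6 = 1.7167%
Σ(R_i − R̄_i)(R_m − R̄_m) = 414.0217  ⇒  Cov = 414.0217 / 6 = 69.0036
Σ(R_m − R̄_m)² = 321.6083  ⇒  Var(R_m) = 321.6083 / 6 = 53.6014
β = Cov / Var(R_m) = 69.0036 / 53.6014 = 1.2873
E(R) = R_f + β × MRP = 5.11% + 1.2873 × 8.59% = 16.17%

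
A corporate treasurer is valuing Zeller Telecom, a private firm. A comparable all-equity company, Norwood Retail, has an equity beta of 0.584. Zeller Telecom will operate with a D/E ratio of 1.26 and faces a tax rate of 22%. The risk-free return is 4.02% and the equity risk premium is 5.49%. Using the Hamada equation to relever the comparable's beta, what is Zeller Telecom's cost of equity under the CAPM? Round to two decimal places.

β_L = β_U × [1 + (1 − t)(D/E)] = 0.584 × [1 + (1 − 0.22) × 1.26]
    = 0.584 × [1 + 0.78 × 1.26] = 0.584 × 1.9828 = 1.1580
E(R) = R_f + β_L × MRP = 4.02% + 1.1580 × 5.49% = 10.38%

10.38%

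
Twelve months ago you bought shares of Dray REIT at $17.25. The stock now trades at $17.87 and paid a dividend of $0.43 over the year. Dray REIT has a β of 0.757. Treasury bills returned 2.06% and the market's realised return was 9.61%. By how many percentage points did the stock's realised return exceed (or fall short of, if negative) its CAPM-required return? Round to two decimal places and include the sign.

Realised HPR = (P1 + D1 − P0) / P0 = (17.87 + 0.43 − 17.25) / 17.25 = 1.05 / 17.25 = 6.0870%
MRP = 9.61% − 2.06% = 7.55%
CAPM required = R_f + β·MRP = 2.06% + 0.757 × 7.55% = 7.77535%
α = realised − required = 6.0870% − 7.77535% = -1.69%

-1.69%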